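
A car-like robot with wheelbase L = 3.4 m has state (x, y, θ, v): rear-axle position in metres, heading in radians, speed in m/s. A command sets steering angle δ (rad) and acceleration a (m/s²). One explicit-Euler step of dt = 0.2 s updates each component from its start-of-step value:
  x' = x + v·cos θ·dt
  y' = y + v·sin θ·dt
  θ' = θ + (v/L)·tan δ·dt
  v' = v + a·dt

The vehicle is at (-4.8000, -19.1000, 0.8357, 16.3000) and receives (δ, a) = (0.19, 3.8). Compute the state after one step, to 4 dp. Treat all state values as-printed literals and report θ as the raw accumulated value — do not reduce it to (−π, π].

x' = -4.8000 + 16.3000·cos(0.8357)·0.2 = -2.6137
y' = -19.1000 + 16.3000·sin(0.8357)·0.2 = -16.6818
θ' = 0.8357 + (16.3000/3.4)·tan(0.19)·0.2 = 1.0201
v' = 16.3000 + 3.8000·0.2 = 17.0600

(-2.6137, -16.6818, 1.0201, 17.0600)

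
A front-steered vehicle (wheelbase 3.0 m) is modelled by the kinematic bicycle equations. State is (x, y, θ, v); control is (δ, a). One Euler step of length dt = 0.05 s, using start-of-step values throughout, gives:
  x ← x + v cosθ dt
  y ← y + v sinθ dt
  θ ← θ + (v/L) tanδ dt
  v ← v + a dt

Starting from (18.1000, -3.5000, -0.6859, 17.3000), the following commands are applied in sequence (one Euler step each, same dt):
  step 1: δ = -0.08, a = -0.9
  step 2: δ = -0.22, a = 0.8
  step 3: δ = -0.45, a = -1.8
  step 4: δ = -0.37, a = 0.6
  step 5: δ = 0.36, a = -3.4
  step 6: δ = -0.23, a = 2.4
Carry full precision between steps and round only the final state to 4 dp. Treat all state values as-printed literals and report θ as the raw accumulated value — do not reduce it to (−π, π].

after step 1 (δ=-0.08, a=-0.9): (18.769380, -4.047865, -0.709016, 17.255000)
after step 2 (δ=-0.22, a=0.8): (19.424209, -4.609590, -0.773325, 17.295000)
after step 3 (δ=-0.45, a=-1.8): (20.043018, -5.213634, -0.912566, 17.205000)
after step 4 (δ=-0.37, a=0.6): (20.569248, -5.894157, -1.023786, 17.235000)
after step 5 (δ=0.36, a=-3.4): (21.017476, -6.630164, -0.915664, 17.065000)
after step 6 (δ=-0.23, a=2.4): (21.537330, -7.306763, -0.982258, 17.185000)

(21.5373, -7.3068, -0.9823, 17.1850)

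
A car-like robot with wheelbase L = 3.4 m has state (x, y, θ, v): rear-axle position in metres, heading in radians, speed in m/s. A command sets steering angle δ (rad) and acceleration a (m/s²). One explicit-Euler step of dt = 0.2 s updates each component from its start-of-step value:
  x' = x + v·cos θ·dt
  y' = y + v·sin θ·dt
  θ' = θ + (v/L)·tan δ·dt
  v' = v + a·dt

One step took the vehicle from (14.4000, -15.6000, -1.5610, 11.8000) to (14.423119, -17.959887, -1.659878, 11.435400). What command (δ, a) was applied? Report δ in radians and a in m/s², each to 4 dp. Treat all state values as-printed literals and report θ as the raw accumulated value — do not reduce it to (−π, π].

δ = -0.1415, a = -1.8230

a = (v'−v)/dt = (-0.364600)/0.2 = -1.8230
Δθ = θ'−θ = -0.098878;  (v·dt/L) = 11.8000·0.2/3.4 = 0.694118
tan δ = Δθ·L/(v·dt) = -0.142451  →  δ = -0.1415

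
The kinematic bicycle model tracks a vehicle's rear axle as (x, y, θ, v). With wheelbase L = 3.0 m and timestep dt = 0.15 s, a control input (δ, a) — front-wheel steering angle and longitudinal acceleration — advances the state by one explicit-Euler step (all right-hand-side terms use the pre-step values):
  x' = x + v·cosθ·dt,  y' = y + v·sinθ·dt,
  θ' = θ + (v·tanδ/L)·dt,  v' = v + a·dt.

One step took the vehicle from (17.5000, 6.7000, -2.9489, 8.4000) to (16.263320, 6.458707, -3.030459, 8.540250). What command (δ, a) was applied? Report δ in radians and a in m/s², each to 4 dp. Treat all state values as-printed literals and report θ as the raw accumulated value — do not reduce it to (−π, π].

δ = -0.1918, a = 0.9350

a = (v'−v)/dt = (0.140250)/0.15 = 0.9350
Δθ = θ'−θ = -0.081559;  (v·dt/L) = 8.4000·0.15/3.0 = 0.420000
tan δ = Δθ·L/(v·dt) = -0.194188  →  δ = -0.1918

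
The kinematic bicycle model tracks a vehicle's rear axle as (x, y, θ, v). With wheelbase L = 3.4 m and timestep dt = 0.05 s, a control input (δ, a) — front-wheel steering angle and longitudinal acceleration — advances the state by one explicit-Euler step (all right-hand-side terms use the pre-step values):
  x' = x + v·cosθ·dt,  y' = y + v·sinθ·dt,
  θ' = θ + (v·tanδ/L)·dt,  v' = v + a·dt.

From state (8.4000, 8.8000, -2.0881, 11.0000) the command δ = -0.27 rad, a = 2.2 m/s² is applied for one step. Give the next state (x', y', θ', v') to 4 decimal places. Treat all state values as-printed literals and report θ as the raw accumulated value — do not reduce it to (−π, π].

x' = 8.4000 + 11.0000·cos(-2.0881)·0.05 = 8.1280
y' = 8.8000 + 11.0000·sin(-2.0881)·0.05 = 8.3220
θ' = -2.0881 + (11.0000/3.4)·tan(-0.27)·0.05 = -2.1329
v' = 11.0000 + 2.2000·0.05 = 11.1100

(8.1280, 8.3220, -2.1329, 11.1100)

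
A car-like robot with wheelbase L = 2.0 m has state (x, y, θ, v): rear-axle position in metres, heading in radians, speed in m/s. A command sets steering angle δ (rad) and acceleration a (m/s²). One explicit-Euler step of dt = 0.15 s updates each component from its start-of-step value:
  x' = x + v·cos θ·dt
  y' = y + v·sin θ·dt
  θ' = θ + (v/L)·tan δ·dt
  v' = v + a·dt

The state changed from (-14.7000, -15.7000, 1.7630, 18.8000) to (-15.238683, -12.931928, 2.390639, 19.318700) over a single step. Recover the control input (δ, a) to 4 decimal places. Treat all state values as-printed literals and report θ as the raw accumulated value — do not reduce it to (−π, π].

δ = 0.4188, a = 3.4580

a = (v'−v)/dt = (0.518700)/0.15 = 3.4580
Δθ = θ'−θ = 0.627639;  (v·dt/L) = 18.8000·0.15/2.0 = 1.410000
tan δ = Δθ·L/(v·dt) = 0.445134  →  δ = 0.4188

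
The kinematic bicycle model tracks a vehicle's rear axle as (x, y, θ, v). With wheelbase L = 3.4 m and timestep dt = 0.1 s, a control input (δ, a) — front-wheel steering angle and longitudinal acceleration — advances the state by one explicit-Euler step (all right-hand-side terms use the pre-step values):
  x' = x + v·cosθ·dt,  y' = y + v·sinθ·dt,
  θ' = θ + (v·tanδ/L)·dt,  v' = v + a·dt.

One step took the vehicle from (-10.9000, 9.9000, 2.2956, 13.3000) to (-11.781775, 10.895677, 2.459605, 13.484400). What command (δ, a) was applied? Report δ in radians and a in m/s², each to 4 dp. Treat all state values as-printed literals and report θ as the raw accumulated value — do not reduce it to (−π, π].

δ = 0.3970, a = 1.8440

a = (v'−v)/dt = (0.184400)/0.1 = 1.8440
Δθ = θ'−θ = 0.164005;  (v·dt/L) = 13.3000·0.1/3.4 = 0.391176
tan δ = Δθ·L/(v·dt) = 0.419261  →  δ = 0.3970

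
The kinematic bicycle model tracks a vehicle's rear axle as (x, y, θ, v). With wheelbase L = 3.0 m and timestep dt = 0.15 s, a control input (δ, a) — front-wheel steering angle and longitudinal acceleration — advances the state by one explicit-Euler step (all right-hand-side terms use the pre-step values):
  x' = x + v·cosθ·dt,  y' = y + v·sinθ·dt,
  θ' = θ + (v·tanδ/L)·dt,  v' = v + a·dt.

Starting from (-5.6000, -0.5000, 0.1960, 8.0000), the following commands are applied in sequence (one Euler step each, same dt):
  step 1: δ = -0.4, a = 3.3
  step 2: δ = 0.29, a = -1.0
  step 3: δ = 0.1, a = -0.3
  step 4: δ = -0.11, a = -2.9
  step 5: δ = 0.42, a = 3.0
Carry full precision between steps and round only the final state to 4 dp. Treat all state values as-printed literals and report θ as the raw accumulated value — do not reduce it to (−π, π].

after step 1 (δ=-0.4, a=3.3): (-4.422976, -0.266303, 0.026883, 8.495000)
after step 2 (δ=0.29, a=-1.0): (-3.149186, -0.232052, 0.153634, 8.345000)
after step 3 (δ=0.1, a=-0.3): (-1.912180, -0.040497, 0.195498, 8.300000)
after step 4 (δ=-0.11, a=-2.9): (-0.690896, 0.201351, 0.149663, 7.865000)
after step 5 (δ=0.42, a=3.0): (0.475666, 0.377258, 0.325278, 8.315000)

(0.4757, 0.3773, 0.3253, 8.3150)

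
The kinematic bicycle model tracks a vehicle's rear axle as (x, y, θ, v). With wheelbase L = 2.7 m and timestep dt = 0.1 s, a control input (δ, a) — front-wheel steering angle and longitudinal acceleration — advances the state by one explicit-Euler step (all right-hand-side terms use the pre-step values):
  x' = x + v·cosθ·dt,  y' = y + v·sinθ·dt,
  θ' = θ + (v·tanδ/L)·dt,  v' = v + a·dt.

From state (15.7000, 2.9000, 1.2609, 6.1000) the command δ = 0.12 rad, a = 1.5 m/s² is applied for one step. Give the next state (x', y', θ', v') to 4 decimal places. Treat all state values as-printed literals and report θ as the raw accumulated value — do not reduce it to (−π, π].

(15.8860, 3.4809, 1.2881, 6.2500)

x' = 15.7000 + 6.1000·cos(1.2609)·0.1 = 15.8860
y' = 2.9000 + 6.1000·sin(1.2609)·0.1 = 3.4809
θ' = 1.2609 + (6.1000/2.7)·tan(0.12)·0.1 = 1.2881
v' = 6.1000 + 1.5000·0.1 = 6.2500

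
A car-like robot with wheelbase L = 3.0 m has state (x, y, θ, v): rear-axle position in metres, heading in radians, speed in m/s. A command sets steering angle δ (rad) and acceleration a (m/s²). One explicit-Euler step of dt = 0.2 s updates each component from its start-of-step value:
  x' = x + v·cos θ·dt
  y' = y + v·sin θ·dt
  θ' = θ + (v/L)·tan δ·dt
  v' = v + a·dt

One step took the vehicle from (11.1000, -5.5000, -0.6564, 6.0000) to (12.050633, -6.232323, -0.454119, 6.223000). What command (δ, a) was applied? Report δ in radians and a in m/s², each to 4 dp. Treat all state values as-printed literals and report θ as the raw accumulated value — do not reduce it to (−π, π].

δ = 0.4682, a = 1.1150

a = (v'−v)/dt = (0.223000)/0.2 = 1.1150
Δθ = θ'−θ = 0.202281;  (v·dt/L) = 6.0000·0.2/3.0 = 0.400000
tan δ = Δθ·L/(v·dt) = 0.505702  →  δ = 0.4682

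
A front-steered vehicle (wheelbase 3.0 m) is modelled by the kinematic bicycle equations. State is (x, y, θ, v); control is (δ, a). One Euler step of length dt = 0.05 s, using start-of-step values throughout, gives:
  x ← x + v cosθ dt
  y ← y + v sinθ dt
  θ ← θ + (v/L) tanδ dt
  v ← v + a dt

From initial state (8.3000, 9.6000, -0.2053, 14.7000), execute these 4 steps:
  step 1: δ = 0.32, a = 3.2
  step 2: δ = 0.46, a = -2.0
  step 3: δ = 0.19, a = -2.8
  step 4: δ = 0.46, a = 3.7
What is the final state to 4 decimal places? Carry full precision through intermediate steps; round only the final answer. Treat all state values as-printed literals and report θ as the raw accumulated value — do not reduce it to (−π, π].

after step 1 (δ=0.32, a=3.2): (9.019565, 9.450162, -0.124110, 14.860000)
after step 2 (δ=0.46, a=-2.0): (9.756850, 9.358185, -0.001403, 14.760000)
after step 3 (δ=0.19, a=-2.8): (10.494849, 9.357150, 0.045907, 14.620000)
after step 4 (δ=0.46, a=3.7): (11.225079, 9.390696, 0.166632, 14.805000)

(11.2251, 9.3907, 0.1666, 14.8050)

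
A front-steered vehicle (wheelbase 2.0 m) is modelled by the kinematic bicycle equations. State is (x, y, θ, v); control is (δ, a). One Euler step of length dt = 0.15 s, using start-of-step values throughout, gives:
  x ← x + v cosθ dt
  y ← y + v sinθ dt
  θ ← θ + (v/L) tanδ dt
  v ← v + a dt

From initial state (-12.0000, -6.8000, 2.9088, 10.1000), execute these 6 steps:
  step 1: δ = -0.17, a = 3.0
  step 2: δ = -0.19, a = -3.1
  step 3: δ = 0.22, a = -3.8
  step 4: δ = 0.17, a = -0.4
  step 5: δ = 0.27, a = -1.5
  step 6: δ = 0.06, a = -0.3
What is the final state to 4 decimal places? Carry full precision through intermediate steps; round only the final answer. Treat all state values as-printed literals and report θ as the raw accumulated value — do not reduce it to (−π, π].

(-20.3799, -4.3083, 3.1561, 9.1850)

after step 1 (δ=-0.17, a=3.0): (-13.474134, -6.450496, 2.778770, 10.550000)
after step 2 (δ=-0.19, a=-3.1): (-14.953612, -5.888844, 2.626597, 10.085000)
after step 3 (δ=0.22, a=-3.8): (-16.270150, -5.143767, 2.795737, 9.515000)
after step 4 (δ=0.17, a=-0.4): (-17.612886, -4.659927, 2.918236, 9.455000)
after step 5 (δ=0.27, a=-1.5): (-18.995906, -4.345778, 3.114492, 9.230000)
after step 6 (δ=0.06, a=-0.3): (-20.379898, -4.308261, 3.156077, 9.185000)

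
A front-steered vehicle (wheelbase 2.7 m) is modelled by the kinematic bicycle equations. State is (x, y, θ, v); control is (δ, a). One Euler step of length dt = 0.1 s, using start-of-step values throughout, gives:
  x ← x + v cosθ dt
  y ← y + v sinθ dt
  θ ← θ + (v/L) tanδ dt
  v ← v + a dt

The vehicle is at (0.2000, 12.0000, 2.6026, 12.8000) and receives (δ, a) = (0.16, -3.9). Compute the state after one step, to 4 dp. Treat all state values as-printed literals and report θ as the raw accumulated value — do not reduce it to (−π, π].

(-0.8985, 12.6570, 2.6791, 12.4100)

x' = 0.2000 + 12.8000·cos(2.6026)·0.1 = -0.8985
y' = 12.0000 + 12.8000·sin(2.6026)·0.1 = 12.6570
θ' = 2.6026 + (12.8000/2.7)·tan(0.16)·0.1 = 2.6791
v' = 12.8000 − 3.9000·0.1 = 12.4100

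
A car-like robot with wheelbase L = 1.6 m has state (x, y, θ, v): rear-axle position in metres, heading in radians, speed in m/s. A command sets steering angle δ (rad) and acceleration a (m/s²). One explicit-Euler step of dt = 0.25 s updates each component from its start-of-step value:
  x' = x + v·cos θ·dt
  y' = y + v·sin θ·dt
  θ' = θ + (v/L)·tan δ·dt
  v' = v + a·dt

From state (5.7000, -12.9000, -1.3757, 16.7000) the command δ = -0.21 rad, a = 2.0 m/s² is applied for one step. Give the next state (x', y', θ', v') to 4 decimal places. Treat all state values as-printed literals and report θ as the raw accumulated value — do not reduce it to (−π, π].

x' = 5.7000 + 16.7000·cos(-1.3757)·0.25 = 6.5094
y' = -12.9000 + 16.7000·sin(-1.3757)·0.25 = -16.9958
θ' = -1.3757 + (16.7000/1.6)·tan(-0.21)·0.25 = -1.9319
v' = 16.7000 + 2.0000·0.25 = 17.2000

(6.5094, -16.9958, -1.9319, 17.2000)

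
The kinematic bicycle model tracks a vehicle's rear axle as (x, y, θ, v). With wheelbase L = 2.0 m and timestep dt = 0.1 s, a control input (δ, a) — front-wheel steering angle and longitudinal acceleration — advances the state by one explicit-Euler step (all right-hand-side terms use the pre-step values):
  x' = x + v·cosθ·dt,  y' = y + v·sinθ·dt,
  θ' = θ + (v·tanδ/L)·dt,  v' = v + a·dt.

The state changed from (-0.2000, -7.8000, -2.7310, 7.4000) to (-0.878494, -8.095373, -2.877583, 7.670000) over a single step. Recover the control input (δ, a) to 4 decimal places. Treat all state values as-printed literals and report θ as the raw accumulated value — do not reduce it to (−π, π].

a = (v'−v)/dt = (0.270000)/0.1 = 2.7000
Δθ = θ'−θ = -0.146583;  (v·dt/L) = 7.4000·0.1/2.0 = 0.370000
tan δ = Δθ·L/(v·dt) = -0.396170  →  δ = -0.3772

δ = -0.3772, a = 2.7000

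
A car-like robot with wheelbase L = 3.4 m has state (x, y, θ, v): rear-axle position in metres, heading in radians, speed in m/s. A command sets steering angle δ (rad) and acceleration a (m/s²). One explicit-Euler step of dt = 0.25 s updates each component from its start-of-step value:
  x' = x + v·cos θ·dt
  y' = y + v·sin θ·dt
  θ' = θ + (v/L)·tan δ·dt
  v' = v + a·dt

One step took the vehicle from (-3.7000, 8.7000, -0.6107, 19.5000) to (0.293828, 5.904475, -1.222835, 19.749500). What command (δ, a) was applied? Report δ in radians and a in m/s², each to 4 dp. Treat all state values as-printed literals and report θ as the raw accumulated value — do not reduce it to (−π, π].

δ = -0.4035, a = 0.9980

a = (v'−v)/dt = (0.249500)/0.25 = 0.9980
Δθ = θ'−θ = -0.612135;  (v·dt/L) = 19.5000·0.25/3.4 = 1.433824
tan δ = Δθ·L/(v·dt) = -0.426925  →  δ = -0.4035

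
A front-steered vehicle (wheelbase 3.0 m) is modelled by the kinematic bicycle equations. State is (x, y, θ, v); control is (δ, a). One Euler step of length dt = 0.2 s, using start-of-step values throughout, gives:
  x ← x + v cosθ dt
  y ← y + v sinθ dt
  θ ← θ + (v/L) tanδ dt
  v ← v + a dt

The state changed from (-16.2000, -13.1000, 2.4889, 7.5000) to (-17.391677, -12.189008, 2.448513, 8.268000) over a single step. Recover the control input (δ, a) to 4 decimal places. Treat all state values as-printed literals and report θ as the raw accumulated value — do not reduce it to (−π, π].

a = (v'−v)/dt = (0.768000)/0.2 = 3.8400
Δθ = θ'−θ = -0.040387;  (v·dt/L) = 7.5000·0.2/3.0 = 0.500000
tan δ = Δθ·L/(v·dt) = -0.080774  →  δ = -0.0806

δ = -0.0806, a = 3.8400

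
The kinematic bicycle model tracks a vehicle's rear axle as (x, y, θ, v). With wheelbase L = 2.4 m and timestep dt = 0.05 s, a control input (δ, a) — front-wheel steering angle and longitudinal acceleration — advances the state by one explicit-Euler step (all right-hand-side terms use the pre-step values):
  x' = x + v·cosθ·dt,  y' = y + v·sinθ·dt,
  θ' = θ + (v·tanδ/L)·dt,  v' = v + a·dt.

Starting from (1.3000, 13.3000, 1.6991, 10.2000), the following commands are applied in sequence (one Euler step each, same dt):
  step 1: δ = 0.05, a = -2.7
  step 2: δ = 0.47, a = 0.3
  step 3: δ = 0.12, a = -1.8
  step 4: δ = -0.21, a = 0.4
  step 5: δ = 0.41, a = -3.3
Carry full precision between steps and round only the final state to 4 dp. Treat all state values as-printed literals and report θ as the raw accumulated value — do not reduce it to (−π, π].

after step 1 (δ=0.05, a=-2.7): (1.234745, 13.805808, 1.709734, 10.065000)
after step 2 (δ=0.47, a=0.3): (1.165049, 14.304209, 1.816248, 10.080000)
after step 3 (δ=0.12, a=-1.8): (1.042580, 14.793102, 1.841570, 9.990000)
after step 4 (δ=-0.21, a=0.4): (0.908975, 15.274403, 1.797209, 10.010000)
after step 5 (δ=0.41, a=-3.3): (0.796621, 15.762129, 1.887848, 9.845000)

(0.7966, 15.7621, 1.8878, 9.8450)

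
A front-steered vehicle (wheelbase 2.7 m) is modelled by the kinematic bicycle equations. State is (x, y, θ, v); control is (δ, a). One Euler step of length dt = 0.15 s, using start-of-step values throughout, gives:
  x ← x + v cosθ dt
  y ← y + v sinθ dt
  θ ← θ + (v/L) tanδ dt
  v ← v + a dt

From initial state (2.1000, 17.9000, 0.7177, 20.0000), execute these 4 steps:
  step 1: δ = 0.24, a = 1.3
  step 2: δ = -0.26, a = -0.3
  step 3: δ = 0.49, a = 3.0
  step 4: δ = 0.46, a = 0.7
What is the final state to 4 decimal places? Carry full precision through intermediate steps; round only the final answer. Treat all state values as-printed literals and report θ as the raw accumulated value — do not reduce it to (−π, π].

after step 1 (δ=0.24, a=1.3): (4.359961, 19.872961, 0.989607, 20.195000)
after step 2 (δ=-0.26, a=-0.3): (6.023074, 22.404840, 0.691146, 20.150000)
after step 3 (δ=0.49, a=3.0): (8.351958, 24.331444, 1.288244, 20.600000)
after step 4 (δ=0.46, a=0.7): (9.213473, 27.298917, 1.855258, 20.705000)

(9.2135, 27.2989, 1.8553, 20.7050)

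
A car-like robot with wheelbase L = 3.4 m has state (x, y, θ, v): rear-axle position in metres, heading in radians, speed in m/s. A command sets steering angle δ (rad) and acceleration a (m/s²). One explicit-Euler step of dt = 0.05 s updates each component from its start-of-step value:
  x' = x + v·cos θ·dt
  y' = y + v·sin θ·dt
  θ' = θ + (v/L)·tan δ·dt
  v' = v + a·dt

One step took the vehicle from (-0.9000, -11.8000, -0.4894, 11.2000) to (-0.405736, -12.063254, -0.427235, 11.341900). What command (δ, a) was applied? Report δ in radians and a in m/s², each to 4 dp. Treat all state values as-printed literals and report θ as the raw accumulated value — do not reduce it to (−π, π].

δ = 0.3609, a = 2.8380

a = (v'−v)/dt = (0.141900)/0.05 = 2.8380
Δθ = θ'−θ = 0.062165;  (v·dt/L) = 11.2000·0.05/3.4 = 0.164706
tan δ = Δθ·L/(v·dt) = 0.377430  →  δ = 0.3609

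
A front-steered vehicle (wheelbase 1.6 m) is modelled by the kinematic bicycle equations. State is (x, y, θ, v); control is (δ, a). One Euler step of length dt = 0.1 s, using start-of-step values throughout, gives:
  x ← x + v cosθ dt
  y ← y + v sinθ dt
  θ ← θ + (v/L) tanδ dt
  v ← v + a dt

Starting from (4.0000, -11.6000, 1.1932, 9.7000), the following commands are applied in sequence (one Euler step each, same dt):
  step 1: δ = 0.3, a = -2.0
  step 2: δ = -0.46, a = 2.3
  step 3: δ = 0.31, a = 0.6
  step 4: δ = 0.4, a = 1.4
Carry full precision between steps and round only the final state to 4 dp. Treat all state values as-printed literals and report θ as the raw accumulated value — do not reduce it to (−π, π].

(5.2695, -7.9660, 1.5401, 9.9300)

after step 1 (δ=0.3, a=-2.0): (4.357627, -10.698333, 1.380735, 9.500000)
after step 2 (δ=-0.46, a=2.3): (4.537100, -9.765440, 1.086562, 9.730000)
after step 3 (δ=0.31, a=0.6): (4.990061, -8.904304, 1.281362, 9.790000)
after step 4 (δ=0.4, a=1.4): (5.269478, -7.966025, 1.540058, 9.930000)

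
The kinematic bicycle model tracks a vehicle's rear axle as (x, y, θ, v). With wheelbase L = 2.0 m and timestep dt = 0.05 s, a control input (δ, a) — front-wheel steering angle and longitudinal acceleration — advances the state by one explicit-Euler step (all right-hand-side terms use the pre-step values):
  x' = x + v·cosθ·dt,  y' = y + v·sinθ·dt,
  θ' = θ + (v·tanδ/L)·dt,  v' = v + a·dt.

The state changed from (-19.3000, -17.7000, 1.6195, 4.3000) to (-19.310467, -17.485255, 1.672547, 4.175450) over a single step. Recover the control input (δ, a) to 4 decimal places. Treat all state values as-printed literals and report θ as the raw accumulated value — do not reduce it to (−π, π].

a = (v'−v)/dt = (-0.124550)/0.05 = -2.4910
Δθ = θ'−θ = 0.053047;  (v·dt/L) = 4.3000·0.05/2.0 = 0.107500
tan δ = Δθ·L/(v·dt) = 0.493460  →  δ = 0.4584

δ = 0.4584, a = -2.4910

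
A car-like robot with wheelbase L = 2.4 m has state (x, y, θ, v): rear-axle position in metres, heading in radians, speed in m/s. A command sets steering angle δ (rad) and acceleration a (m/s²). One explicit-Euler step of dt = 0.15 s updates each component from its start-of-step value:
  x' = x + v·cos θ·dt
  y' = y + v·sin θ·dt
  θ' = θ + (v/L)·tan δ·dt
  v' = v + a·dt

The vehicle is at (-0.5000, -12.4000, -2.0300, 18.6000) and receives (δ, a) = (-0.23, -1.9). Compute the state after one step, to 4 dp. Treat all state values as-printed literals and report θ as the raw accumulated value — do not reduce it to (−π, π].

x' = -0.5000 + 18.6000·cos(-2.0300)·0.15 = -1.7366
y' = -12.4000 + 18.6000·sin(-2.0300)·0.15 = -14.9010
θ' = -2.0300 + (18.6000/2.4)·tan(-0.23)·0.15 = -2.3022
v' = 18.6000 − 1.9000·0.15 = 18.3150

(-1.7366, -14.9010, -2.3022, 18.3150)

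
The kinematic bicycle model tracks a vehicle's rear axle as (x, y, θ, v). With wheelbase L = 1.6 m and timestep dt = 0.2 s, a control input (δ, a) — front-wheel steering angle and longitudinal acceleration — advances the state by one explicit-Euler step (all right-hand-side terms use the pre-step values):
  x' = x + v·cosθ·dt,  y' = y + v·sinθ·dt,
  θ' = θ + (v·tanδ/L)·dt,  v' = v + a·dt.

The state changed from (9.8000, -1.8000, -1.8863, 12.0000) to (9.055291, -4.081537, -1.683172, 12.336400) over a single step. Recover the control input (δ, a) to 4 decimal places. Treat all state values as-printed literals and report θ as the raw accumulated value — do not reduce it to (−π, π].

a = (v'−v)/dt = (0.336400)/0.2 = 1.6820
Δθ = θ'−θ = 0.203128;  (v·dt/L) = 12.0000·0.2/1.6 = 1.500000
tan δ = Δθ·L/(v·dt) = 0.135419  →  δ = 0.1346

δ = 0.1346, a = 1.6820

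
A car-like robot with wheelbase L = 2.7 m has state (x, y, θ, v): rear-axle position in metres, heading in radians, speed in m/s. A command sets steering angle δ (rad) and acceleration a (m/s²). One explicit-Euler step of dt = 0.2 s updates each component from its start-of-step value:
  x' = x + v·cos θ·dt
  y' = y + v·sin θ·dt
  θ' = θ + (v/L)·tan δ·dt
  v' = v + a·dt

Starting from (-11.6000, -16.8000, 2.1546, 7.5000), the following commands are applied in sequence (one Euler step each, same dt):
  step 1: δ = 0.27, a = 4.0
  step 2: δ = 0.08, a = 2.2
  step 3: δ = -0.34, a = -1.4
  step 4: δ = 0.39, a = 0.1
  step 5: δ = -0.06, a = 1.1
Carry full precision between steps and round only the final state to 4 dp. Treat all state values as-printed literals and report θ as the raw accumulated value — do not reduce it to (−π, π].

after step 1 (δ=0.27, a=4.0): (-12.426802, -15.548442, 2.308355, 8.300000)
after step 2 (δ=0.08, a=2.2): (-13.543124, -14.319855, 2.357645, 8.740000)
after step 3 (δ=-0.34, a=-1.4): (-14.780938, -13.085626, 2.128633, 8.460000)
after step 4 (δ=0.39, a=0.1): (-15.676602, -11.650129, 2.386227, 8.480000)
after step 5 (δ=-0.06, a=1.1): (-16.911326, -10.487429, 2.348493, 8.700000)

(-16.9113, -10.4874, 2.3485, 8.7000)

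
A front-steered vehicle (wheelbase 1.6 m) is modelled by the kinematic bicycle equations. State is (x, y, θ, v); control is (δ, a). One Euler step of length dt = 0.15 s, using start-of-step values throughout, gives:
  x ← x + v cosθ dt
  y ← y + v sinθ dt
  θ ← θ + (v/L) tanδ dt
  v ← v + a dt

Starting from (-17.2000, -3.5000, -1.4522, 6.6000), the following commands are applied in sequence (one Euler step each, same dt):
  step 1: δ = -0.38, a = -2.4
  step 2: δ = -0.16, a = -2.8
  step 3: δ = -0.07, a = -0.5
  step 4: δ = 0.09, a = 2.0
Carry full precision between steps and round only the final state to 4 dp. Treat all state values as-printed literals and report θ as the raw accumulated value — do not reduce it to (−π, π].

(-17.6184, -7.0952, -1.7834, 6.0450)

after step 1 (δ=-0.38, a=-2.4): (-17.082865, -4.483046, -1.699337, 6.240000)
after step 2 (δ=-0.16, a=-2.8): (-17.202847, -5.411324, -1.793744, 5.820000)
after step 3 (δ=-0.07, a=-0.5): (-17.395872, -6.262717, -1.832000, 5.745000)
after step 4 (δ=0.09, a=2.0): (-17.618413, -7.095237, -1.783395, 6.045000)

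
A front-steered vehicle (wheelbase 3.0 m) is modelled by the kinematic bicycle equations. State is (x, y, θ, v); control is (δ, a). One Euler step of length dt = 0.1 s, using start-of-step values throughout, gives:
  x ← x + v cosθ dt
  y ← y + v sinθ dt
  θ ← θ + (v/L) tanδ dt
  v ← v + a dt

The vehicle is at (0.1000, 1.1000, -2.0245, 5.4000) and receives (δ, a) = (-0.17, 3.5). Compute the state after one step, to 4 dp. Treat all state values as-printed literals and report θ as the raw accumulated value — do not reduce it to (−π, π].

x' = 0.1000 + 5.4000·cos(-2.0245)·0.1 = -0.1367
y' = 1.1000 + 5.4000·sin(-2.0245)·0.1 = 0.6146
θ' = -2.0245 + (5.4000/3.0)·tan(-0.17)·0.1 = -2.0554
v' = 5.4000 + 3.5000·0.1 = 5.7500

(-0.1367, 0.6146, -2.0554, 5.7500)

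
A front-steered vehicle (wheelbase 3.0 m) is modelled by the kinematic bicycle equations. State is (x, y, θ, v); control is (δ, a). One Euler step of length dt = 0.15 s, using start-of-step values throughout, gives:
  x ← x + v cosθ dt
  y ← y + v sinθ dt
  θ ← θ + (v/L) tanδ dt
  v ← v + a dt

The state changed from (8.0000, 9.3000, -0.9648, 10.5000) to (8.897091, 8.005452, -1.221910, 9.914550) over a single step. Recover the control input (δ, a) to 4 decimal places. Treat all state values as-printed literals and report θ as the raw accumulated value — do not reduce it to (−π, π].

a = (v'−v)/dt = (-0.585450)/0.15 = -3.9030
Δθ = θ'−θ = -0.257110;  (v·dt/L) = 10.5000·0.15/3.0 = 0.525000
tan δ = Δθ·L/(v·dt) = -0.489733  →  δ = -0.4554

δ = -0.4554, a = -3.9030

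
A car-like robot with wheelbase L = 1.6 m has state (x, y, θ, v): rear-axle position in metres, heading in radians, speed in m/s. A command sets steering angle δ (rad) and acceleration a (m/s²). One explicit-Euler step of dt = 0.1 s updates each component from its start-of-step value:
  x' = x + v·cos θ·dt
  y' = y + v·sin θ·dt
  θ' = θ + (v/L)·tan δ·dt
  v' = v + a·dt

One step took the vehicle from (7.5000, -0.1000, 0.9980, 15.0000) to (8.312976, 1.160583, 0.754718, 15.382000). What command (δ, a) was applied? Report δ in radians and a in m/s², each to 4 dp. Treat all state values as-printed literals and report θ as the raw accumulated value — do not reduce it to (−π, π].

δ = -0.2539, a = 3.8200

a = (v'−v)/dt = (0.382000)/0.1 = 3.8200
Δθ = θ'−θ = -0.243282;  (v·dt/L) = 15.0000·0.1/1.6 = 0.937500
tan δ = Δθ·L/(v·dt) = -0.259501  →  δ = -0.2539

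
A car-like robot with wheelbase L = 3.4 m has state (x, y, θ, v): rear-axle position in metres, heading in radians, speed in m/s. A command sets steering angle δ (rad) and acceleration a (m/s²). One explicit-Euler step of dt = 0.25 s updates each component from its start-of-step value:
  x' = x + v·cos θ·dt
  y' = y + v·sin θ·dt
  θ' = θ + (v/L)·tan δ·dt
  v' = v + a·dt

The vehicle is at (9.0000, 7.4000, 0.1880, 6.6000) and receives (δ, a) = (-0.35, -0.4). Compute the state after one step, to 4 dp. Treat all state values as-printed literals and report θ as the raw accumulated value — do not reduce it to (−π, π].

x' = 9.0000 + 6.6000·cos(0.1880)·0.25 = 10.6209
y' = 7.4000 + 6.6000·sin(0.1880)·0.25 = 7.7084
θ' = 0.1880 + (6.6000/3.4)·tan(-0.35)·0.25 = 0.0109
v' = 6.6000 − 0.4000·0.25 = 6.5000

(10.6209, 7.7084, 0.0109, 6.5000)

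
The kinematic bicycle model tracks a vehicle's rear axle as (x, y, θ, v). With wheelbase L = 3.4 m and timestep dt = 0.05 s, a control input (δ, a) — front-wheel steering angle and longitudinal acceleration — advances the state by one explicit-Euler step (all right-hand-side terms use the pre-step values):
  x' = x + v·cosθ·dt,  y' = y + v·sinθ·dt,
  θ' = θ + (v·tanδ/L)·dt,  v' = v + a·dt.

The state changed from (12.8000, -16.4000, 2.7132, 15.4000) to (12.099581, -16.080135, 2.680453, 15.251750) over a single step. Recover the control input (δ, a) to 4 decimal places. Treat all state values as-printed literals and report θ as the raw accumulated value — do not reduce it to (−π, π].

δ = -0.1436, a = -2.9650

a = (v'−v)/dt = (-0.148250)/0.05 = -2.9650
Δθ = θ'−θ = -0.032747;  (v·dt/L) = 15.4000·0.05/3.4 = 0.226471
tan δ = Δθ·L/(v·dt) = -0.144597  →  δ = -0.1436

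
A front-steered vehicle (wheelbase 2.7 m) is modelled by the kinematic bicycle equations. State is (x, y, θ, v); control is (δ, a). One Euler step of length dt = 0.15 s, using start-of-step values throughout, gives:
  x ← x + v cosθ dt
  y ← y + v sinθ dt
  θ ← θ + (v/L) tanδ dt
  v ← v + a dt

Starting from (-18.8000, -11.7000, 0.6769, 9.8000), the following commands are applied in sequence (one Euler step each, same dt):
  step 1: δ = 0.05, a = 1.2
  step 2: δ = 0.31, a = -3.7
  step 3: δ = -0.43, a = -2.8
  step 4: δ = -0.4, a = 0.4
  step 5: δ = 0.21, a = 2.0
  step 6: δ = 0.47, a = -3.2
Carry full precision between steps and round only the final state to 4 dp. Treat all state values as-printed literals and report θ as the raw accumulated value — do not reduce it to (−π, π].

(-12.0895, -6.6244, 0.8017, 8.8850)

after step 1 (δ=0.05, a=1.2): (-17.654108, -10.779222, 0.704145, 9.980000)
after step 2 (δ=0.31, a=-3.7): (-16.513147, -9.810091, 0.881749, 9.425000)
after step 3 (δ=-0.43, a=-2.8): (-15.614281, -8.718885, 0.641610, 9.005000)
after step 4 (δ=-0.4, a=0.4): (-14.532150, -7.910480, 0.430096, 9.065000)
after step 5 (δ=0.21, a=2.0): (-13.296238, -7.343522, 0.537437, 9.365000)
after step 6 (δ=0.47, a=-3.2): (-12.089524, -6.624381, 0.801720, 8.885000)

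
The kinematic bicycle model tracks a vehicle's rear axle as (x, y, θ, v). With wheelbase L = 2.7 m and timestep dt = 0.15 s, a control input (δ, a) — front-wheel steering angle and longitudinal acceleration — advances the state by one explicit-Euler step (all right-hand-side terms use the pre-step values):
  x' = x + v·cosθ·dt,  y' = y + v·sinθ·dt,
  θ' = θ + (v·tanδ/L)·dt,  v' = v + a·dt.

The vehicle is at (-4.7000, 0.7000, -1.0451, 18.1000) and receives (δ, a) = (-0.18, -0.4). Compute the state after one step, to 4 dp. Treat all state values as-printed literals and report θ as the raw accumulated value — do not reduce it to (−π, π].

x' = -4.7000 + 18.1000·cos(-1.0451)·0.15 = -3.3376
y' = 0.7000 + 18.1000·sin(-1.0451)·0.15 = -1.6484
θ' = -1.0451 + (18.1000/2.7)·tan(-0.18)·0.15 = -1.2281
v' = 18.1000 − 0.4000·0.15 = 18.0400

(-3.3376, -1.6484, -1.2281, 18.0400)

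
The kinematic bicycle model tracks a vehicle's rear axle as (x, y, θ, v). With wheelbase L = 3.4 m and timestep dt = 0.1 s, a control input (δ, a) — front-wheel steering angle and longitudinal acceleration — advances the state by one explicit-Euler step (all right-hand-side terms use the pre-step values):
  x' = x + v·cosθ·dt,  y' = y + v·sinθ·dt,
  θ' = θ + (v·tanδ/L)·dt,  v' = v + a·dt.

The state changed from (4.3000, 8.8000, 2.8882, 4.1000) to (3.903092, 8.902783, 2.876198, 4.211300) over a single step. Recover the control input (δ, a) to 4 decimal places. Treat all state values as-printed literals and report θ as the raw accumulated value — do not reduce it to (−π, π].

a = (v'−v)/dt = (0.111300)/0.1 = 1.1130
Δθ = θ'−θ = -0.012002;  (v·dt/L) = 4.1000·0.1/3.4 = 0.120588
tan δ = Δθ·L/(v·dt) = -0.099529  →  δ = -0.0992

δ = -0.0992, a = 1.1130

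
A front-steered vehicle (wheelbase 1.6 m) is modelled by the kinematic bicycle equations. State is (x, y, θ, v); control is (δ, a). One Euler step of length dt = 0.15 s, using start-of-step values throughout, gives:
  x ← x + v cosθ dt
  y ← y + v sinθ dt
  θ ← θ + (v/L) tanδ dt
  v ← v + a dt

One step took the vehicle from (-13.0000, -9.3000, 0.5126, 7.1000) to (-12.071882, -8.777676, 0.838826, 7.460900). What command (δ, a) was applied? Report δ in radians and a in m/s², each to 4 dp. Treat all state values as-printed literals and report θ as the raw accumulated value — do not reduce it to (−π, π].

δ = 0.4557, a = 2.4060

a = (v'−v)/dt = (0.360900)/0.15 = 2.4060
Δθ = θ'−θ = 0.326226;  (v·dt/L) = 7.1000·0.15/1.6 = 0.665625
tan δ = Δθ·L/(v·dt) = 0.490105  →  δ = 0.4557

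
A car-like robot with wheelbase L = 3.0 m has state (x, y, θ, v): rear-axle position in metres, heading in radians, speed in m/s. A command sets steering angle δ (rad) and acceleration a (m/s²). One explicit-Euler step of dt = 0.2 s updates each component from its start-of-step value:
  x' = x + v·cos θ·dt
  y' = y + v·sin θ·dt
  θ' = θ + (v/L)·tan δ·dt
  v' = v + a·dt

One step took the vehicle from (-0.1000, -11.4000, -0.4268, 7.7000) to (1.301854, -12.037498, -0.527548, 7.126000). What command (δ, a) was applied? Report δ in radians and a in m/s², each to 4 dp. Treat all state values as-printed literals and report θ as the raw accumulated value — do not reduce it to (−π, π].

δ = -0.1938, a = -2.8700

a = (v'−v)/dt = (-0.574000)/0.2 = -2.8700
Δθ = θ'−θ = -0.100748;  (v·dt/L) = 7.7000·0.2/3.0 = 0.513333
tan δ = Δθ·L/(v·dt) = -0.196262  →  δ = -0.1938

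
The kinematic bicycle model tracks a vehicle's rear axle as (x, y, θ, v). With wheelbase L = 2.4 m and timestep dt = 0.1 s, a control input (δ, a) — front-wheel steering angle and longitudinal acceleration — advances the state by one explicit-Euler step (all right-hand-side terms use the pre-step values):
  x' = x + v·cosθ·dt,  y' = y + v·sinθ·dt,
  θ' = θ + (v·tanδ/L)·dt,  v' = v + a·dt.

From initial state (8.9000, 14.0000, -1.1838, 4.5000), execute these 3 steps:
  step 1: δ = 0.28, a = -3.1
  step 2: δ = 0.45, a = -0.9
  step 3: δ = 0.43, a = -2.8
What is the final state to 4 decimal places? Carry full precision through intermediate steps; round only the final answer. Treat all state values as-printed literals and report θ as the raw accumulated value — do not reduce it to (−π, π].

(9.4542, 12.8496, -0.9672, 3.8200)

after step 1 (δ=0.28, a=-3.1): (9.069834, 13.583279, -1.129884, 4.190000)
after step 2 (δ=0.45, a=-0.9): (9.248648, 13.204351, -1.045550, 4.100000)
after step 3 (δ=0.43, a=-2.8): (9.454233, 12.849619, -0.967202, 3.820000)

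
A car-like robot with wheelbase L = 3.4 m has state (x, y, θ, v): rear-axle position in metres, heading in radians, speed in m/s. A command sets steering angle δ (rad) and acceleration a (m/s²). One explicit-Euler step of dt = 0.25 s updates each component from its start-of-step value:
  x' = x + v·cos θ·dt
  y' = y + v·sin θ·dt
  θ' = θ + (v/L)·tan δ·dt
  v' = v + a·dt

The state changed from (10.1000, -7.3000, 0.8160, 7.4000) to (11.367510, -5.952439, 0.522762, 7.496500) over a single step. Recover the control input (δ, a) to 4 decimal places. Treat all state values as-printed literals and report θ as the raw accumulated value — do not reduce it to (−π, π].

δ = -0.4943, a = 0.3860

a = (v'−v)/dt = (0.096500)/0.25 = 0.3860
Δθ = θ'−θ = -0.293238;  (v·dt/L) = 7.4000·0.25/3.4 = 0.544118
tan δ = Δθ·L/(v·dt) = -0.538924  →  δ = -0.4943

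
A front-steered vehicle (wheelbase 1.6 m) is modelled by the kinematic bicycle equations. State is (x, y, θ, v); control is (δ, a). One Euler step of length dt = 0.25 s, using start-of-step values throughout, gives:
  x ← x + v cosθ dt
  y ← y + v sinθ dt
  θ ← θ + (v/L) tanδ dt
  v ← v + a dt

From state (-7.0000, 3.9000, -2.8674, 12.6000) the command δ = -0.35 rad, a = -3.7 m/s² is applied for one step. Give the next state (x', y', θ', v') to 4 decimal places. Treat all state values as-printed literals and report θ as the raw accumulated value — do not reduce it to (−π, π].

x' = -7.0000 + 12.6000·cos(-2.8674)·0.25 = -10.0323
y' = 3.9000 + 12.6000·sin(-2.8674)·0.25 = 3.0471
θ' = -2.8674 + (12.6000/1.6)·tan(-0.35)·0.25 = -3.5860
v' = 12.6000 − 3.7000·0.25 = 11.6750

(-10.0323, 3.0471, -3.5860, 11.6750)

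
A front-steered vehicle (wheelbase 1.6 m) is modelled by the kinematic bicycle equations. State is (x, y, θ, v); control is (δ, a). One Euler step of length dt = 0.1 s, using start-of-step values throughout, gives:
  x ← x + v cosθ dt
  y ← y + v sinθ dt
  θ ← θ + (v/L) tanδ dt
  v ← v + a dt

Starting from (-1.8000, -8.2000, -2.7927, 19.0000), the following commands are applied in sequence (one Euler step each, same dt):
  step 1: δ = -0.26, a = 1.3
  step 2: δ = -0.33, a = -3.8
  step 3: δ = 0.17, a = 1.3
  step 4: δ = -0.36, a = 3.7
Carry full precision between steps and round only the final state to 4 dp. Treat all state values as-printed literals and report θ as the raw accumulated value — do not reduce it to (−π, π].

(-9.1002, -7.8938, -3.7611, 19.2500)

after step 1 (δ=-0.26, a=1.3): (-3.585529, -8.849529, -3.108601, 19.130000)
after step 2 (δ=-0.33, a=-3.8): (-5.497487, -8.912631, -3.518132, 18.750000)
after step 3 (δ=0.17, a=1.3): (-7.241130, -8.223186, -3.316972, 18.880000)
after step 4 (δ=-0.36, a=3.7): (-9.100169, -7.893765, -3.761127, 19.250000)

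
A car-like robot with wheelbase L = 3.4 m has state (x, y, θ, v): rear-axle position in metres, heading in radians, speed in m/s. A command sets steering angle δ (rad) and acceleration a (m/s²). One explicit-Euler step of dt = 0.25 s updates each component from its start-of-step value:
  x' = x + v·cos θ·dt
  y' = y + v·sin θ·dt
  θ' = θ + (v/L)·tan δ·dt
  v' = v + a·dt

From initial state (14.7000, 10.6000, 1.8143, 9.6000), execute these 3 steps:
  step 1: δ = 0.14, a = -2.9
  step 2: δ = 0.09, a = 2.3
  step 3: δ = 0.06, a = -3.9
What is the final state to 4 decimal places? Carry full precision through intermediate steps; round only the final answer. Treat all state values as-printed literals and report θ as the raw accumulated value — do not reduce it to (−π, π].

(12.4511, 17.1930, 2.0144, 8.4750)

after step 1 (δ=0.14, a=-2.9): (14.121349, 12.929198, 1.913774, 8.875000)
after step 2 (δ=0.09, a=2.3): (13.375199, 15.018722, 1.972665, 9.450000)
after step 3 (δ=0.06, a=-3.9): (12.451134, 17.193006, 2.014406, 8.475000)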